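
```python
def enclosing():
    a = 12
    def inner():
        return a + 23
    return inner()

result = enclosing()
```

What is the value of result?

Step 1: enclosing() defines a = 12.
Step 2: inner() reads a = 12 from enclosing scope, returns 12 + 23 = 35.
Step 3: result = 35

The answer is 35.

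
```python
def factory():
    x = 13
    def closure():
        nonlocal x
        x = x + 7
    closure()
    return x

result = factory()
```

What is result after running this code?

Step 1: factory() sets x = 13.
Step 2: closure() uses nonlocal to modify x in factory's scope: x = 13 + 7 = 20.
Step 3: factory() returns the modified x = 20

The answer is 20.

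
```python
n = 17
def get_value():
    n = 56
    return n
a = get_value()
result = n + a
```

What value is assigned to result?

Step 1: Global n = 17. get_value() returns local n = 56.
Step 2: a = 56. Global n still = 17.
Step 3: result = 17 + 56 = 73

The answer is 73.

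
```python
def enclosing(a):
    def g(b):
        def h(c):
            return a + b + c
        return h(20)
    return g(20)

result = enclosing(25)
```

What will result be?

Step 1: a = 25, b = 20, c = 20 across three nested scopes.
Step 2: h() accesses all three via LEGB rule.
Step 3: result = 25 + 20 + 20 = 65

The answer is 65.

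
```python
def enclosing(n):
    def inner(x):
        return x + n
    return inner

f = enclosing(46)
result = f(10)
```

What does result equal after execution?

Step 1: enclosing(46) creates a closure that captures n = 46.
Step 2: f(10) calls the closure with x = 10, returning 10 + 46 = 56.
Step 3: result = 56

The answer is 56.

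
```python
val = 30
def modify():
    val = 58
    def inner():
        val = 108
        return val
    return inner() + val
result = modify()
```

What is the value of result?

Step 1: modify() has local val = 58. inner() has local val = 108.
Step 2: inner() returns its local val = 108.
Step 3: modify() returns 108 + its own val (58) = 166

The answer is 166.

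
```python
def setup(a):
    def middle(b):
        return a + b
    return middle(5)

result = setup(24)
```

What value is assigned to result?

Step 1: setup(24) passes a = 24.
Step 2: middle(5) has b = 5, reads a = 24 from enclosing.
Step 3: result = 24 + 5 = 29

The answer is 29.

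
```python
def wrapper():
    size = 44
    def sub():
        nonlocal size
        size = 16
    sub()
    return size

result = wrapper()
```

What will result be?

Step 1: wrapper() sets size = 44.
Step 2: sub() uses nonlocal to reassign size = 16.
Step 3: result = 16

The answer is 16.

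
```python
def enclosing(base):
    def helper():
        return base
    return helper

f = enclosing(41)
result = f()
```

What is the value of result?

Step 1: enclosing(41) creates closure capturing base = 41.
Step 2: f() returns the captured base = 41.
Step 3: result = 41

The answer is 41.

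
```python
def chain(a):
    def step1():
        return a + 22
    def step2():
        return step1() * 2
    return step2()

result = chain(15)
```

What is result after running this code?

Step 1: chain(15) captures a = 15.
Step 2: step2() calls step1() which returns 15 + 22 = 37.
Step 3: step2() returns 37 * 2 = 74

The answer is 74.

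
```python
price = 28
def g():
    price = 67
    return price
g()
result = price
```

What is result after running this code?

Step 1: price = 28 globally.
Step 2: g() creates a LOCAL price = 67 (no global keyword!).
Step 3: The global price is unchanged. result = 28

The answer is 28.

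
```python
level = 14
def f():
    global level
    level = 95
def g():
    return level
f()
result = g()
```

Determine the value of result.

Step 1: level = 14.
Step 2: f() sets global level = 95.
Step 3: g() reads global level = 95. result = 95

The answer is 95.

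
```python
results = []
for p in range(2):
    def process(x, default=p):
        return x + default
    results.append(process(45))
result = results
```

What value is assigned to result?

Step 1: Default argument default=p is evaluated at function definition time.
Step 2: Each iteration creates process with default = current p value.
Step 3: process(45) returns 45 + default. results = [45, 46]

The answer is [45, 46].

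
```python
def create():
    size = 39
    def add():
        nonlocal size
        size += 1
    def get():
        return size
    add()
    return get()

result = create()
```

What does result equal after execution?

Step 1: size = 39. add() modifies it via nonlocal, get() reads it.
Step 2: add() makes size = 39 + 1 = 40.
Step 3: get() returns 40. result = 40

The answer is 40.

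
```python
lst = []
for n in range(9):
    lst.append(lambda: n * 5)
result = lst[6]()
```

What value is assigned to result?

Step 1: All lambdas reference the same variable n (late binding).
Step 2: After the loop, n = 8. Every lambda returns n * 5.
Step 3: lst[6]() = 8 * 5 = 40

The answer is 40.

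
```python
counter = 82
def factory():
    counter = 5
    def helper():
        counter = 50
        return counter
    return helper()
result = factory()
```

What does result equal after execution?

Step 1: Three scopes define counter: global (82), factory (5), helper (50).
Step 2: helper() has its own local counter = 50, which shadows both enclosing and global.
Step 3: result = 50 (local wins in LEGB)

The answer is 50.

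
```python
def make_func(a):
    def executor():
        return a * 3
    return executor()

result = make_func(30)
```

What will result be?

Step 1: make_func(30) binds parameter a = 30.
Step 2: executor() accesses a = 30 from enclosing scope.
Step 3: result = 30 * 3 = 90

The answer is 90.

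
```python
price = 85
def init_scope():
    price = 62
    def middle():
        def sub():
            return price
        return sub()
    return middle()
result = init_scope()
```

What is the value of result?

Step 1: init_scope() defines price = 62. middle() and sub() have no local price.
Step 2: sub() checks local (none), enclosing middle() (none), enclosing init_scope() and finds price = 62.
Step 3: result = 62

The answer is 62.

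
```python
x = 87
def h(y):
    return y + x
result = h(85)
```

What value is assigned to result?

Step 1: x = 87 is defined globally.
Step 2: h(85) uses parameter y = 85 and looks up x from global scope = 87.
Step 3: result = 85 + 87 = 172

The answer is 172.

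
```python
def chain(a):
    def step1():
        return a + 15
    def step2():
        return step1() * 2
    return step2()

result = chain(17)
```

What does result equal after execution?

Step 1: chain(17) captures a = 17.
Step 2: step2() calls step1() which returns 17 + 15 = 32.
Step 3: step2() returns 32 * 2 = 64

The answer is 64.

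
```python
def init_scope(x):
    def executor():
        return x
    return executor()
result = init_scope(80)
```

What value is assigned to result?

Step 1: init_scope(80) binds parameter x = 80.
Step 2: executor() looks up x in enclosing scope and finds the parameter x = 80.
Step 3: result = 80

The answer is 80.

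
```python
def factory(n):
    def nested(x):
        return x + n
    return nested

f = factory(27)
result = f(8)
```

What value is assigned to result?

Step 1: factory(27) creates a closure that captures n = 27.
Step 2: f(8) calls the closure with x = 8, returning 8 + 27 = 35.
Step 3: result = 35

The answer is 35.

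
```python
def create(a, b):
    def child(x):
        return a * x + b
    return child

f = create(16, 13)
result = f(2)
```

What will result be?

Step 1: create(16, 13) captures a = 16, b = 13.
Step 2: f(2) computes 16 * 2 + 13 = 45.
Step 3: result = 45

The answer is 45.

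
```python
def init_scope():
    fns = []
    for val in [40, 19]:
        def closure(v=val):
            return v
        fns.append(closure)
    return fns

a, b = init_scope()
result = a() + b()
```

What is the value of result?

Step 1: Default argument v=val captures val at each iteration.
Step 2: a() returns 40 (captured at first iteration), b() returns 19 (captured at second).
Step 3: result = 40 + 19 = 59

The answer is 59.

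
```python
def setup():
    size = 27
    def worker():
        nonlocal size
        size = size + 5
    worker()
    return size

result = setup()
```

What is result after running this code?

Step 1: setup() sets size = 27.
Step 2: worker() uses nonlocal to modify size in setup's scope: size = 27 + 5 = 32.
Step 3: setup() returns the modified size = 32

The answer is 32.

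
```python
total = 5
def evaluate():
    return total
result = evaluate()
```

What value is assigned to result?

Step 1: total = 5 is defined in the global scope.
Step 2: evaluate() looks up total. No local total exists, so Python checks the global scope via LEGB rule and finds total = 5.
Step 3: result = 5

The answer is 5.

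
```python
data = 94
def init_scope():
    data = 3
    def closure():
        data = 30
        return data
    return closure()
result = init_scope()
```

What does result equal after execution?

Step 1: Three scopes define data: global (94), init_scope (3), closure (30).
Step 2: closure() has its own local data = 30, which shadows both enclosing and global.
Step 3: result = 30 (local wins in LEGB)

The answer is 30.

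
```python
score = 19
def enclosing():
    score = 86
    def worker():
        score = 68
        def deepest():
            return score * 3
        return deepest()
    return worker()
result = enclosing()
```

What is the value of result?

Step 1: deepest() looks up score through LEGB: not local, finds score = 68 in enclosing worker().
Step 2: Returns 68 * 3 = 204.
Step 3: result = 204

The answer is 204.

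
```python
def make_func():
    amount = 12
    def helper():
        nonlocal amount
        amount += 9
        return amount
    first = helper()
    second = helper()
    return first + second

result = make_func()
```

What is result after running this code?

Step 1: amount starts at 12.
Step 2: First call: amount = 12 + 9 = 21, returns 21.
Step 3: Second call: amount = 21 + 9 = 30, returns 30.
Step 4: result = 21 + 30 = 51

The answer is 51.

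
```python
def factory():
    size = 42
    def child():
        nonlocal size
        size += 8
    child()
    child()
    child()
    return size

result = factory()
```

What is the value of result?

Step 1: size starts at 42.
Step 2: child() is called 3 times, each adding 8.
Step 3: size = 42 + 8 * 3 = 66

The answer is 66.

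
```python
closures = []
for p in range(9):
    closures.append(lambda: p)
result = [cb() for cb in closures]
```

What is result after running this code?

Step 1: All 9 lambdas share the same variable p.
Step 2: After the loop, p = 8.
Step 3: Each call returns 8. result = [8, 8, 8, 8, 8, 8, 8, 8, 8]

The answer is [8, 8, 8, 8, 8, 8, 8, 8, 8].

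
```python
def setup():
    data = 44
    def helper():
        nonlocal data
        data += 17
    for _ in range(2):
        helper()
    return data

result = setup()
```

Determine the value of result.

Step 1: data = 44.
Step 2: helper() is called 2 times in a loop, each adding 17 via nonlocal.
Step 3: data = 44 + 17 * 2 = 78

The answer is 78.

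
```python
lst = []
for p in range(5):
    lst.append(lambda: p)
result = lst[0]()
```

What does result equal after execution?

Step 1: The loop creates 5 lambdas, all referencing the same variable p.
Step 2: After the loop, p = 4 (final value).
Step 3: lst[0]() looks up p at call time and finds 4. This is the late binding gotcha. result = 4

The answer is 4.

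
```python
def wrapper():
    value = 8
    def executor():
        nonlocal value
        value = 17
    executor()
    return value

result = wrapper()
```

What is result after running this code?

Step 1: wrapper() sets value = 8.
Step 2: executor() uses nonlocal to reassign value = 17.
Step 3: result = 17

The answer is 17.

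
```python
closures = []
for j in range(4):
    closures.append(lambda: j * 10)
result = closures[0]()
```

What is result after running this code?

Step 1: All lambdas reference the same variable j (late binding).
Step 2: After the loop, j = 3. Every lambda returns j * 10.
Step 3: closures[0]() = 3 * 10 = 30

The answer is 30.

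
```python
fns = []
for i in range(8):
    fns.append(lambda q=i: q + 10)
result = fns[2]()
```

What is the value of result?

Step 1: Default argument q=i captures i's value at definition time.
Step 2: fns[2] was defined when i = 2, so q defaults to 2.
Step 3: result = 2 + 10 = 12 (default arg fixes the late binding issue)

The answer is 12.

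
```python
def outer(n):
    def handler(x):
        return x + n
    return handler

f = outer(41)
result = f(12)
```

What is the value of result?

Step 1: outer(41) creates a closure that captures n = 41.
Step 2: f(12) calls the closure with x = 12, returning 12 + 41 = 53.
Step 3: result = 53

The answer is 53.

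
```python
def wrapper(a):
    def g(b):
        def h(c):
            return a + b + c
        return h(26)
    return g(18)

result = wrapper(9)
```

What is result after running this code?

Step 1: a = 9, b = 18, c = 26 across three nested scopes.
Step 2: h() accesses all three via LEGB rule.
Step 3: result = 9 + 18 + 26 = 53

The answer is 53.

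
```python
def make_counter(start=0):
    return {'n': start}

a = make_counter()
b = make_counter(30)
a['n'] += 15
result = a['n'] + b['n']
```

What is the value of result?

Step 1: make_counter() returns a new dict each call (immutable default 0).
Step 2: a = {'n': 0}, b = {'n': 30}.
Step 3: a['n'] += 15 = 15. result = 15 + 30 = 45

The answer is 45.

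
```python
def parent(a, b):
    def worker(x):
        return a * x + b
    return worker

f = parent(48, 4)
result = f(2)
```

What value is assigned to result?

Step 1: parent(48, 4) captures a = 48, b = 4.
Step 2: f(2) computes 48 * 2 + 4 = 100.
Step 3: result = 100

The answer is 100.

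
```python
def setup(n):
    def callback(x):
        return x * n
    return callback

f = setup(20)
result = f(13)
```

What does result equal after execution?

Step 1: setup(20) creates a closure capturing n = 20.
Step 2: f(13) computes 13 * 20 = 260.
Step 3: result = 260

The answer is 260.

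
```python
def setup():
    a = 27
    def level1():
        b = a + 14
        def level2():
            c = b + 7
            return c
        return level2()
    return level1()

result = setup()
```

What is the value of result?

Step 1: a = 27. b = a + 14 = 41.
Step 2: c = b + 7 = 41 + 7 = 48.
Step 3: result = 48

The answer is 48.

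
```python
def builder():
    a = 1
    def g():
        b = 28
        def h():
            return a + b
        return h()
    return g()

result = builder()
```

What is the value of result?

Step 1: builder() defines a = 1. g() defines b = 28.
Step 2: h() accesses both from enclosing scopes: a = 1, b = 28.
Step 3: result = 1 + 28 = 29

The answer is 29.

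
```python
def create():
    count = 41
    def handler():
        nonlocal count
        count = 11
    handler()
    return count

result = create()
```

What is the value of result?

Step 1: create() sets count = 41.
Step 2: handler() uses nonlocal to reassign count = 11.
Step 3: result = 11

The answer is 11.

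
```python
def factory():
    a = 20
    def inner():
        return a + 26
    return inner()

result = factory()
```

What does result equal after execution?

Step 1: factory() defines a = 20.
Step 2: inner() reads a = 20 from enclosing scope, returns 20 + 26 = 46.
Step 3: result = 46

The answer is 46.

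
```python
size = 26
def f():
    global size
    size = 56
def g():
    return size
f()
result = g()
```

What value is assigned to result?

Step 1: size = 26.
Step 2: f() sets global size = 56.
Step 3: g() reads global size = 56. result = 56

The answer is 56.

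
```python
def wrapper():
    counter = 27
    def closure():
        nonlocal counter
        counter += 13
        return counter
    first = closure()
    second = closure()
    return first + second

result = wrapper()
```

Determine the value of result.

Step 1: counter starts at 27.
Step 2: First call: counter = 27 + 13 = 40, returns 40.
Step 3: Second call: counter = 40 + 13 = 53, returns 53.
Step 4: result = 40 + 53 = 93

The answer is 93.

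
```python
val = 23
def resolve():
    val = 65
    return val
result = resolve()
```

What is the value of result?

Step 1: Global val = 23.
Step 2: resolve() creates local val = 65, shadowing the global.
Step 3: Returns local val = 65. result = 65

The answer is 65.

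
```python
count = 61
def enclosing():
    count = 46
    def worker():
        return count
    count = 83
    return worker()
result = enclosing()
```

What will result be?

Step 1: enclosing() sets count = 46, then later count = 83.
Step 2: worker() is called after count is reassigned to 83. Closures capture variables by reference, not by value.
Step 3: result = 83

The answer is 83.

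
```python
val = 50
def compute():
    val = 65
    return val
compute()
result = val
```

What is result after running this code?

Step 1: val = 50 globally.
Step 2: compute() creates a LOCAL val = 65 (no global keyword!).
Step 3: The global val is unchanged. result = 50

The answer is 50.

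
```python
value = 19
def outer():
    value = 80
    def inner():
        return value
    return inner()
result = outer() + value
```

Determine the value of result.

Step 1: Global value = 19. outer() shadows with value = 80.
Step 2: inner() returns enclosing value = 80. outer() = 80.
Step 3: result = 80 + global value (19) = 99

The answer is 99.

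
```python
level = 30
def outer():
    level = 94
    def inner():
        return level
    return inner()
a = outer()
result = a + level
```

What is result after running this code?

Step 1: outer() has local level = 94. inner() reads from enclosing.
Step 2: outer() returns 94. Global level = 30 unchanged.
Step 3: result = 94 + 30 = 124

The answer is 124.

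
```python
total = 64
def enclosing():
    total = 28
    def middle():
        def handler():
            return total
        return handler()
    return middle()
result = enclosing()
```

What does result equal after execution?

Step 1: enclosing() defines total = 28. middle() and handler() have no local total.
Step 2: handler() checks local (none), enclosing middle() (none), enclosing enclosing() and finds total = 28.
Step 3: result = 28

The answer is 28.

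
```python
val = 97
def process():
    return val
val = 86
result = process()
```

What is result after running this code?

Step 1: val is first set to 97, then reassigned to 86.
Step 2: process() is called after the reassignment, so it looks up the current global val = 86.
Step 3: result = 86

The answer is 86.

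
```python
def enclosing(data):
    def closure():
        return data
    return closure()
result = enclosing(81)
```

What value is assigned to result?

Step 1: enclosing(81) binds parameter data = 81.
Step 2: closure() looks up data in enclosing scope and finds the parameter data = 81.
Step 3: result = 81

The answer is 81.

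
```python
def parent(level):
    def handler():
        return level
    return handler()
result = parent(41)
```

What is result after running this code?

Step 1: parent(41) binds parameter level = 41.
Step 2: handler() looks up level in enclosing scope and finds the parameter level = 41.
Step 3: result = 41

The answer is 41.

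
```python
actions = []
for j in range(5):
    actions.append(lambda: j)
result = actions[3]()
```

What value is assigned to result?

Step 1: The loop creates 5 lambdas, all referencing the same variable j.
Step 2: After the loop, j = 4 (final value).
Step 3: actions[3]() looks up j at call time and finds 4. This is the late binding gotcha. result = 4

The answer is 4.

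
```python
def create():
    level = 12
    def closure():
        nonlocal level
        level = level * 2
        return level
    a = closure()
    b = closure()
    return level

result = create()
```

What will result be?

Step 1: level starts at 12.
Step 2: First closure(): level = 12 * 2 = 24.
Step 3: Second closure(): level = 24 * 2 = 48.
Step 4: result = 48

The answer is 48.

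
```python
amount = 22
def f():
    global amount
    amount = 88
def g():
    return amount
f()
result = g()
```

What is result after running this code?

Step 1: amount = 22.
Step 2: f() sets global amount = 88.
Step 3: g() reads global amount = 88. result = 88

The answer is 88.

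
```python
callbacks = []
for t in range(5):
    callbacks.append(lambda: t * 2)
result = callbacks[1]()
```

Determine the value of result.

Step 1: All lambdas reference the same variable t (late binding).
Step 2: After the loop, t = 4. Every lambda returns t * 2.
Step 3: callbacks[1]() = 4 * 2 = 8

The answer is 8.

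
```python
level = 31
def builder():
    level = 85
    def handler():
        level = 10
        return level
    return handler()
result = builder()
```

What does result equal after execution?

Step 1: Three scopes define level: global (31), builder (85), handler (10).
Step 2: handler() has its own local level = 10, which shadows both enclosing and global.
Step 3: result = 10 (local wins in LEGB)

The answer is 10.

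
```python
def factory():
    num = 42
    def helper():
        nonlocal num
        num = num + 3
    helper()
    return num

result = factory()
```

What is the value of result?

Step 1: factory() sets num = 42.
Step 2: helper() uses nonlocal to modify num in factory's scope: num = 42 + 3 = 45.
Step 3: factory() returns the modified num = 45

The answer is 45.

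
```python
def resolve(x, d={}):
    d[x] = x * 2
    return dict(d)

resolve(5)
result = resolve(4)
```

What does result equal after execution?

Step 1: Mutable default dict is shared across calls.
Step 2: First call adds 5: 10. Second call adds 4: 8.
Step 3: result = {5: 10, 4: 8}

The answer is {5: 10, 4: 8}.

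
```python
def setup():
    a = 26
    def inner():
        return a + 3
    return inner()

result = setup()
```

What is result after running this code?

Step 1: setup() defines a = 26.
Step 2: inner() reads a = 26 from enclosing scope, returns 26 + 3 = 29.
Step 3: result = 29

The answer is 29.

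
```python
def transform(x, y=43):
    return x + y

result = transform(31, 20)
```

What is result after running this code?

Step 1: transform(31, 20) overrides default y with 20.
Step 2: Returns 31 + 20 = 51.
Step 3: result = 51

The answer is 51.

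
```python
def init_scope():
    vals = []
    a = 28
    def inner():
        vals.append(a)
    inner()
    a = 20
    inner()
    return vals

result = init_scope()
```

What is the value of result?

Step 1: a = 28. inner() appends current a to vals.
Step 2: First inner(): appends 28. Then a = 20.
Step 3: Second inner(): appends 20 (closure sees updated a). result = [28, 20]

The answer is [28, 20].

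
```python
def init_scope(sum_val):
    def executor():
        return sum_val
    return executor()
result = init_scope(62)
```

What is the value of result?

Step 1: init_scope(62) binds parameter sum_val = 62.
Step 2: executor() looks up sum_val in enclosing scope and finds the parameter sum_val = 62.
Step 3: result = 62

The answer is 62.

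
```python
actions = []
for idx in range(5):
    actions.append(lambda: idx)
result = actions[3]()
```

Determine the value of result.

Step 1: The loop creates 5 lambdas, all referencing the same variable idx.
Step 2: After the loop, idx = 4 (final value).
Step 3: actions[3]() looks up idx at call time and finds 4. This is the late binding gotcha. result = 4

The answer is 4.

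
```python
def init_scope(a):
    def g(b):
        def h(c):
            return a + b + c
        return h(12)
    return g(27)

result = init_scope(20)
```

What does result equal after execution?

Step 1: a = 20, b = 27, c = 12 across three nested scopes.
Step 2: h() accesses all three via LEGB rule.
Step 3: result = 20 + 27 + 12 = 59

The answer is 59.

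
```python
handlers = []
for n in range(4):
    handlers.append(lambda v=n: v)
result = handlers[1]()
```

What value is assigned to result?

Step 1: Default argument v=n captures n's value at each iteration.
Step 2: handlers[1] captured v = 1 when n was 1.
Step 3: result = 1

The answer is 1.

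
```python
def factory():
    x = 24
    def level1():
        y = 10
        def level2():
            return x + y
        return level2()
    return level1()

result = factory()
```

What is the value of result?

Step 1: x = 24 in factory. y = 10 in level1.
Step 2: level2() reads x = 24 and y = 10 from enclosing scopes.
Step 3: result = 24 + 10 = 34

The answer is 34.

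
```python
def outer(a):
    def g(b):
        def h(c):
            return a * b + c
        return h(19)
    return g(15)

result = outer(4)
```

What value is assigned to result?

Step 1: a = 4, b = 15, c = 19.
Step 2: h() computes a * b + c = 4 * 15 + 19 = 79.
Step 3: result = 79

The answer is 79.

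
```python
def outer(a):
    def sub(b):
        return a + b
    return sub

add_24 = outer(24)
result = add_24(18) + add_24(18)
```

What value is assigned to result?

Step 1: add_24 captures a = 24.
Step 2: add_24(18) = 24 + 18 = 42, called twice.
Step 3: result = 42 + 42 = 84

The answer is 84.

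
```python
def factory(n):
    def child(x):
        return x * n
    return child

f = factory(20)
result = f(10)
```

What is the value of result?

Step 1: factory(20) creates a closure capturing n = 20.
Step 2: f(10) computes 10 * 20 = 200.
Step 3: result = 200

The answer is 200.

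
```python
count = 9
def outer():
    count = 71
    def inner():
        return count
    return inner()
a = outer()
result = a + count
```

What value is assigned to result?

Step 1: outer() has local count = 71. inner() reads from enclosing.
Step 2: outer() returns 71. Global count = 9 unchanged.
Step 3: result = 71 + 9 = 80

The answer is 80.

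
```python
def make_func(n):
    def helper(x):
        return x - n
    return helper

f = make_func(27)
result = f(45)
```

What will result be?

Step 1: make_func(27) creates a closure capturing n = 27.
Step 2: f(45) computes 45 - 27 = 18.
Step 3: result = 18

The answer is 18.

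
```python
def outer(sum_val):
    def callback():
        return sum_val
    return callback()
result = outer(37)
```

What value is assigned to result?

Step 1: outer(37) binds parameter sum_val = 37.
Step 2: callback() looks up sum_val in enclosing scope and finds the parameter sum_val = 37.
Step 3: result = 37

The answer is 37.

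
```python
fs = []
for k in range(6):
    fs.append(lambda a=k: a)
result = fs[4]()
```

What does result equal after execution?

Step 1: Default argument a=k captures k's value at each iteration.
Step 2: fs[4] captured a = 4 when k was 4.
Step 3: result = 4

The answer is 4.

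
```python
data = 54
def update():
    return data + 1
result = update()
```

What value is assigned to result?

Step 1: data = 54 is defined globally.
Step 2: update() looks up data from global scope = 54, then computes 54 + 1 = 55.
Step 3: result = 55

The answer is 55.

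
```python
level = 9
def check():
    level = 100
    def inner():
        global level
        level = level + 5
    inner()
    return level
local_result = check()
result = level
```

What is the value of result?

Step 1: Global level = 9. check() creates local level = 100.
Step 2: inner() declares global level and adds 5: global level = 9 + 5 = 14.
Step 3: check() returns its local level = 100 (unaffected by inner).
Step 4: result = global level = 14

The answer is 14.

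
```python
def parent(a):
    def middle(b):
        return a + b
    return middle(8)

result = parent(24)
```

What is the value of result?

Step 1: parent(24) passes a = 24.
Step 2: middle(8) has b = 8, reads a = 24 from enclosing.
Step 3: result = 24 + 8 = 32

The answer is 32.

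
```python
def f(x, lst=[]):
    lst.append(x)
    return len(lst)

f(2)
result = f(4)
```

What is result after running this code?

Step 1: Mutable default list persists between calls.
Step 2: First call: lst = [2], len = 1. Second call: lst = [2, 4], len = 2.
Step 3: result = 2

The answer is 2.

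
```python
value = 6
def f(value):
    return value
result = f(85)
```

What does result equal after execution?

Step 1: Global value = 6.
Step 2: f(85) takes parameter value = 85, which shadows the global.
Step 3: result = 85

The answer is 85.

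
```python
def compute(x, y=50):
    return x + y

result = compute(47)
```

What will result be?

Step 1: compute(47) uses default y = 50.
Step 2: Returns 47 + 50 = 97.
Step 3: result = 97

The answer is 97.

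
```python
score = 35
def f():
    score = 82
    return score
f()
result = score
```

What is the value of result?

Step 1: score = 35 globally.
Step 2: f() creates a LOCAL score = 82 (no global keyword!).
Step 3: The global score is unchanged. result = 35

The answer is 35.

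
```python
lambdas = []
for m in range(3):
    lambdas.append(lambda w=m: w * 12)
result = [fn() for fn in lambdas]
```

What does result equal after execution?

Step 1: Default arg w=m captures m at each iteration.
Step 2: lambdas[k] has w defaulting to k, returns k * 12.
Step 3: result = [0, 12, 24]

The answer is [0, 12, 24].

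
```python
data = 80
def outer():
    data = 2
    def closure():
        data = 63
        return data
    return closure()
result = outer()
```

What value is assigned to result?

Step 1: Three scopes define data: global (80), outer (2), closure (63).
Step 2: closure() has its own local data = 63, which shadows both enclosing and global.
Step 3: result = 63 (local wins in LEGB)

The answer is 63.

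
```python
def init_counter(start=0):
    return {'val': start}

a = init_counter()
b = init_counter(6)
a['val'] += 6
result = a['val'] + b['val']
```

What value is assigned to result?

Step 1: init_counter() returns a new dict each call (immutable default 0).
Step 2: a = {'val': 0}, b = {'val': 6}.
Step 3: a['val'] += 6 = 6. result = 6 + 6 = 12

The answer is 12.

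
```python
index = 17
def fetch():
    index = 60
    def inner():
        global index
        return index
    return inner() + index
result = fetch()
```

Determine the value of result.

Step 1: Global index = 17. fetch() shadows with local index = 60.
Step 2: inner() uses global keyword, so inner() returns global index = 17.
Step 3: fetch() returns 17 + 60 = 77

The answer is 77.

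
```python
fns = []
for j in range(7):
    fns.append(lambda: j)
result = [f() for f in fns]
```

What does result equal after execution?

Step 1: All 7 lambdas share the same variable j.
Step 2: After the loop, j = 6.
Step 3: Each call returns 6. result = [6, 6, 6, 6, 6, 6, 6]

The answer is [6, 6, 6, 6, 6, 6, 6].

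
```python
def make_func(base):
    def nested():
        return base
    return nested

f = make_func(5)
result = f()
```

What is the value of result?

Step 1: make_func(5) creates closure capturing base = 5.
Step 2: f() returns the captured base = 5.
Step 3: result = 5

The answer is 5.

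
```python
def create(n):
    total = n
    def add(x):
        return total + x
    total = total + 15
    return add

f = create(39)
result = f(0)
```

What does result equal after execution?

Step 1: create(39) sets total = 39, then total = 39 + 15 = 54.
Step 2: Closures capture by reference, so add sees total = 54.
Step 3: f(0) returns 54 + 0 = 54

The answer is 54.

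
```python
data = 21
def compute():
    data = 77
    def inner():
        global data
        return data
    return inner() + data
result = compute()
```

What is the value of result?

Step 1: Global data = 21. compute() shadows with local data = 77.
Step 2: inner() uses global keyword, so inner() returns global data = 21.
Step 3: compute() returns 21 + 77 = 98

The answer is 98.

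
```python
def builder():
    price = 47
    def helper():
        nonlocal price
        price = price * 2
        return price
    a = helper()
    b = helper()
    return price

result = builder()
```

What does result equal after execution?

Step 1: price starts at 47.
Step 2: First helper(): price = 47 * 2 = 94.
Step 3: Second helper(): price = 94 * 2 = 188.
Step 4: result = 188

The answer is 188.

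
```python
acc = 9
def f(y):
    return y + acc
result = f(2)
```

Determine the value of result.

Step 1: acc = 9 is defined globally.
Step 2: f(2) uses parameter y = 2 and looks up acc from global scope = 9.
Step 3: result = 2 + 9 = 11

The answer is 11.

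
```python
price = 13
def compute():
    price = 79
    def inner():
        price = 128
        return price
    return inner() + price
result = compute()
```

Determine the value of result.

Step 1: compute() has local price = 79. inner() has local price = 128.
Step 2: inner() returns its local price = 128.
Step 3: compute() returns 128 + its own price (79) = 207

The answer is 207.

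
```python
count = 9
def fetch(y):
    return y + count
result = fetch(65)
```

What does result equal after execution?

Step 1: count = 9 is defined globally.
Step 2: fetch(65) uses parameter y = 65 and looks up count from global scope = 9.
Step 3: result = 65 + 9 = 74

The answer is 74.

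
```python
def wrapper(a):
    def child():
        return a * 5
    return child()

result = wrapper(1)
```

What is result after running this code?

Step 1: wrapper(1) binds parameter a = 1.
Step 2: child() accesses a = 1 from enclosing scope.
Step 3: result = 1 * 5 = 5

The answer is 5.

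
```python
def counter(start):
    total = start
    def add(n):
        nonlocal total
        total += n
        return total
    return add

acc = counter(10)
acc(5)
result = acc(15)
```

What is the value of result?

Step 1: counter(10) creates closure with total = 10.
Step 2: First acc(5): total = 10 + 5 = 15.
Step 3: Second acc(15): total = 15 + 15 = 30. result = 30

The answer is 30.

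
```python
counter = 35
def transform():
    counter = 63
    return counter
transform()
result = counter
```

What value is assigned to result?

Step 1: counter = 35 globally.
Step 2: transform() creates a LOCAL counter = 63 (no global keyword!).
Step 3: The global counter is unchanged. result = 35

The answer is 35.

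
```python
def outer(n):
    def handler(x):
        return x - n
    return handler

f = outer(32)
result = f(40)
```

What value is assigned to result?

Step 1: outer(32) creates a closure capturing n = 32.
Step 2: f(40) computes 40 - 32 = 8.
Step 3: result = 8

The answer is 8.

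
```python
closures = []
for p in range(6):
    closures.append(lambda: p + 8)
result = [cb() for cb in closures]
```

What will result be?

Step 1: All lambdas capture p by reference. After the loop, p = 5.
Step 2: Each call returns 5 + 8 = 13.
Step 3: result = [13, 13, 13, 13, 13, 13]

The answer is [13, 13, 13, 13, 13, 13].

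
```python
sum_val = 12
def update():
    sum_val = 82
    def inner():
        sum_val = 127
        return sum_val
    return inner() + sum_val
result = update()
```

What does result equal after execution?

Step 1: update() has local sum_val = 82. inner() has local sum_val = 127.
Step 2: inner() returns its local sum_val = 127.
Step 3: update() returns 127 + its own sum_val (82) = 209

The answer is 209.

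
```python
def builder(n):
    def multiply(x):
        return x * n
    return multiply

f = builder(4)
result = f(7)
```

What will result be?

Step 1: builder(4) returns multiply closure with n = 4.
Step 2: f(7) computes 7 * 4 = 28.
Step 3: result = 28

The answer is 28.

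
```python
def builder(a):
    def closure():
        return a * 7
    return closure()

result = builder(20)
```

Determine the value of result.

Step 1: builder(20) binds parameter a = 20.
Step 2: closure() accesses a = 20 from enclosing scope.
Step 3: result = 20 * 7 = 140

The answer is 140.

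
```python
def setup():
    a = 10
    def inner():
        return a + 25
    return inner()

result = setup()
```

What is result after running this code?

Step 1: setup() defines a = 10.
Step 2: inner() reads a = 10 from enclosing scope, returns 10 + 25 = 35.
Step 3: result = 35

The answer is 35.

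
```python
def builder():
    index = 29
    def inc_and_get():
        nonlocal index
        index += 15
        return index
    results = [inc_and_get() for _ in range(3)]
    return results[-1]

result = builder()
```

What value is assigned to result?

Step 1: index = 29.
Step 2: Three calls to inc_and_get(), each adding 15.
Step 3: Last value = 29 + 15 * 3 = 74

The answer is 74.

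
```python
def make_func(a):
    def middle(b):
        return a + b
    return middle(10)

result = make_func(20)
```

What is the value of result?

Step 1: make_func(20) passes a = 20.
Step 2: middle(10) has b = 10, reads a = 20 from enclosing.
Step 3: result = 20 + 10 = 30

The answer is 30.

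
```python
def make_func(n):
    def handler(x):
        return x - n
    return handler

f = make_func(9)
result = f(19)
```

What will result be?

Step 1: make_func(9) creates a closure capturing n = 9.
Step 2: f(19) computes 19 - 9 = 10.
Step 3: result = 10

The answer is 10.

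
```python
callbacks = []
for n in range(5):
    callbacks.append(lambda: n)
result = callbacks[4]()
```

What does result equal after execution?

Step 1: The loop creates 5 lambdas, all referencing the same variable n.
Step 2: After the loop, n = 4 (final value).
Step 3: callbacks[4]() looks up n at call time and finds 4. This is the late binding gotcha. result = 4

The answer is 4.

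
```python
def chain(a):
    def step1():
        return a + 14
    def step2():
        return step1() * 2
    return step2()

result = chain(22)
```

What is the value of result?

Step 1: chain(22) captures a = 22.
Step 2: step2() calls step1() which returns 22 + 14 = 36.
Step 3: step2() returns 36 * 2 = 72

The answer is 72.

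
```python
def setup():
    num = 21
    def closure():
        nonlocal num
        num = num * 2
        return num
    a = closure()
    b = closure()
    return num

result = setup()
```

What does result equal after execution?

Step 1: num starts at 21.
Step 2: First closure(): num = 21 * 2 = 42.
Step 3: Second closure(): num = 42 * 2 = 84.
Step 4: result = 84

The answer is 84.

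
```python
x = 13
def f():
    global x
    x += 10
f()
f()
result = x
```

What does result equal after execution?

Step 1: x = 13.
Step 2: First f(): x = 13 + 10 = 23.
Step 3: Second f(): x = 23 + 10 = 33. result = 33

The answer is 33.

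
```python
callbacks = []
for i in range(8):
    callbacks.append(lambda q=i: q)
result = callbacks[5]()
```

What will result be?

Step 1: Default argument q=i captures i's value at each iteration.
Step 2: callbacks[5] captured q = 5 when i was 5.
Step 3: result = 5

The answer is 5.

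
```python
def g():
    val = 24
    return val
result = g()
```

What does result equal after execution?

Step 1: g() defines val = 24 in its local scope.
Step 2: return val finds the local variable val = 24.
Step 3: result = 24

The answer is 24.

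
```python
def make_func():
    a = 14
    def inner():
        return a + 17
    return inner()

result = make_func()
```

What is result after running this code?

Step 1: make_func() defines a = 14.
Step 2: inner() reads a = 14 from enclosing scope, returns 14 + 17 = 31.
Step 3: result = 31

The answer is 31.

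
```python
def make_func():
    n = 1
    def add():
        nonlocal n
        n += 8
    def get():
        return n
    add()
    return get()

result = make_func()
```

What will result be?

Step 1: n = 1. add() modifies it via nonlocal, get() reads it.
Step 2: add() makes n = 1 + 8 = 9.
Step 3: get() returns 9. result = 9

The answer is 9.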